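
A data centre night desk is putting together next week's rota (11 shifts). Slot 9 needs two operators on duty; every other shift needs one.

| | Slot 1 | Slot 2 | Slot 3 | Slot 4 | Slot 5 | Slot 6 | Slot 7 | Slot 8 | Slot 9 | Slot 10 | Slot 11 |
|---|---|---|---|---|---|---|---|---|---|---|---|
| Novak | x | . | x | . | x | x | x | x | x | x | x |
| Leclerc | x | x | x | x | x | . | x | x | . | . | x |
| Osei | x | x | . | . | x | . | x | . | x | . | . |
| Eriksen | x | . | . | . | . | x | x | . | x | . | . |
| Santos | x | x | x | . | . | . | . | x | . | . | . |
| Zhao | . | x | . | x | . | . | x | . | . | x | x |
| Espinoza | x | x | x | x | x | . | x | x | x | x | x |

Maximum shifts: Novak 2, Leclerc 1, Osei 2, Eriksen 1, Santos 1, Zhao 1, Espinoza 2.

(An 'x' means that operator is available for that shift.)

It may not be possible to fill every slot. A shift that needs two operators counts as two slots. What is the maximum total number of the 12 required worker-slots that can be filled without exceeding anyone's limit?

10

Total capacity across all operators is 2+1+2+1+1+1+2 = 10, and 12 slots are needed, so at most 10 can be filled.
An assignment achieving 10: Slot 2→Espinoza, Slot 3→Santos, Slot 4→Leclerc, Slot 5→Osei, Slot 6→Novak, Slot 8→Espinoza, Slot 9→Osei+Eriksen, Slot 10→Novak, Slot 11→Zhao.
Loads: Novak 2/2, Leclerc 1/1, Osei 2/2, Eriksen 1/1, Santos 1/1, Zhao 1/1, Espinoza 2/2.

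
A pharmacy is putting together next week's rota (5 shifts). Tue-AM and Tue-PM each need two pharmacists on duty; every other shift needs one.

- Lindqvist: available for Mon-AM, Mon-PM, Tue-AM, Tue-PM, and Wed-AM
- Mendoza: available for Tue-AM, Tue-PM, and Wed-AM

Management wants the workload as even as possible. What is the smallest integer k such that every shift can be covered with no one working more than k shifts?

4

With 2 pharmacists and 7 worker-slots to fill, someone must work at least ⌈7/2⌉ = 4 shifts, so k ≥ 4.
k = 4 works: Mon-AM→Lindqvist, Mon-PM→Lindqvist, Tue-AM→Lindqvist+Mendoza, Tue-PM→Lindqvist+Mendoza, Wed-AM→Mendoza.
Loads: Lindqvist 4, Mendoza 3 — all ≤ 4.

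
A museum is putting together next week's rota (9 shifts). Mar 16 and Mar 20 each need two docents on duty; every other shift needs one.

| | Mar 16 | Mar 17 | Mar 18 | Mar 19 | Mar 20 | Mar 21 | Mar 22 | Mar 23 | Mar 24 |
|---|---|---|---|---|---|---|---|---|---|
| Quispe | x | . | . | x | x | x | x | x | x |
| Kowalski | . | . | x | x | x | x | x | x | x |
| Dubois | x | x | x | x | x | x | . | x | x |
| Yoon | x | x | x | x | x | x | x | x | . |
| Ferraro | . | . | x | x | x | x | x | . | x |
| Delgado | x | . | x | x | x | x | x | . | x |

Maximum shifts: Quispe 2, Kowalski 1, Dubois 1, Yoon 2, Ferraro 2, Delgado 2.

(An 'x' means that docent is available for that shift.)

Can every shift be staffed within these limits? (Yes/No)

Total capacity is 2+1+1+2+2+2 = 10 but 11 worker-slots are needed — infeasible.

No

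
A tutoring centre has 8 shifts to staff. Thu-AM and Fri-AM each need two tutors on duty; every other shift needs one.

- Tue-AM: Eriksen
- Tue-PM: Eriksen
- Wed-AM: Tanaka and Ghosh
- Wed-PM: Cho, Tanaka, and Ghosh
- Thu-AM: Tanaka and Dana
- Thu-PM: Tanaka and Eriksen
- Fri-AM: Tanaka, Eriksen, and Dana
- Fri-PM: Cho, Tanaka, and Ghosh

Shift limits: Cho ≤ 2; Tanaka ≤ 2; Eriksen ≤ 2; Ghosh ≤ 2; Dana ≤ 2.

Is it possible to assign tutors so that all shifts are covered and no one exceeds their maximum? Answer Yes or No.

Total capacity is 10 and 10 slots are needed, so capacity alone doesn't rule it out.
Shifts {Tue-AM, Tue-PM, Thu-AM, Thu-PM, Fri-AM} need 7 worker-slots in total, but the tutors available for any of those shifts (Tanaka, Eriksen, and Dana) can supply at most 6 among them. So no valid schedule exists.

No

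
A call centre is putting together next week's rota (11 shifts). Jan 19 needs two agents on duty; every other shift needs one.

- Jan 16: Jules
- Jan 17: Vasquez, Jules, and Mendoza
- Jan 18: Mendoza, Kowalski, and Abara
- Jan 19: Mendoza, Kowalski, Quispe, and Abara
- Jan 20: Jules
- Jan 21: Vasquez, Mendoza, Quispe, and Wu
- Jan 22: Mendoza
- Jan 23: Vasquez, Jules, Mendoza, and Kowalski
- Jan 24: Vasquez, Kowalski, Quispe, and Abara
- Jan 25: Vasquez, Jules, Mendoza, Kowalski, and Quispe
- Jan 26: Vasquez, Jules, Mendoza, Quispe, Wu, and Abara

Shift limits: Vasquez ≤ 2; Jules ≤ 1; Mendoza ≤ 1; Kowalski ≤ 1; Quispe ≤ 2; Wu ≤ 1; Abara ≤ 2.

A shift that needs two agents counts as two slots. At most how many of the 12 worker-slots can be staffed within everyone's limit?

10

Total capacity across all agents is 2+1+1+1+2+1+2 = 10, and 12 slots are needed, so at most 10 can be filled.
An assignment achieving 10: Jan 16→Jules, Jan 17→Vasquez, Jan 18→Kowalski, Jan 19→Quispe+Abara, Jan 21→Vasquez, Jan 22→Mendoza, Jan 24→Abara, Jan 25→Quispe, Jan 26→Wu.
Loads: Vasquez 2/2, Jules 1/1, Mendoza 1/1, Kowalski 1/1, Quispe 2/2, Wu 1/1, Abara 2/2.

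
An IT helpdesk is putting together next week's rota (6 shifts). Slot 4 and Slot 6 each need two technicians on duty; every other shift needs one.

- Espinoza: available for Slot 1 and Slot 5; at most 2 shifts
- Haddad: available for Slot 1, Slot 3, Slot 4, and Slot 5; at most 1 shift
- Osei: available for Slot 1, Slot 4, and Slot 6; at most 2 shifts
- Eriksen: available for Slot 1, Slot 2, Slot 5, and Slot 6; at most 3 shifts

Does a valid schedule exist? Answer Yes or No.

No

Total capacity is 8 and 8 slots are needed, so capacity alone doesn't rule it out.
Shifts {Slot 3, Slot 4} need 3 worker-slots in total, but the technicians available for any of those shifts (Haddad and Osei) can supply at most 2 among them. So no valid schedule exists.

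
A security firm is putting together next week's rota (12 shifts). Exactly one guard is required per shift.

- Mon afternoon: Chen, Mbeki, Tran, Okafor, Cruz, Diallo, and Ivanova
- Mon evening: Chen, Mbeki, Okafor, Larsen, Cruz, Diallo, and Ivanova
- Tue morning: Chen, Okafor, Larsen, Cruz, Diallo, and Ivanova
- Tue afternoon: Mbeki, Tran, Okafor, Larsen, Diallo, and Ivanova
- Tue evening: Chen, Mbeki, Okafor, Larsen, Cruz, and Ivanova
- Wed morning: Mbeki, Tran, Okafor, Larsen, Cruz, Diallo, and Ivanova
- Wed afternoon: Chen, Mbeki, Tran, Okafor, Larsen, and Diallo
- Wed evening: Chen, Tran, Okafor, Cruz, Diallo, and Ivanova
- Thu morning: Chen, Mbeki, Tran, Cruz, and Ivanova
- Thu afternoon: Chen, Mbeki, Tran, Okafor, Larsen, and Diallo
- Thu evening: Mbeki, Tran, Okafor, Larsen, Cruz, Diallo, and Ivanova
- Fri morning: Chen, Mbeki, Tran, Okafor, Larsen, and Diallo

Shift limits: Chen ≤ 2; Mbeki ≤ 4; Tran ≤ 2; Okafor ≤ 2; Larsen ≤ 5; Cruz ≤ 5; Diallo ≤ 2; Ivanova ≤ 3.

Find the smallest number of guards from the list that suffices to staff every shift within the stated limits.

12 slots to fill and no one can take more than 5, so at least ⌈12/5⌉ = 3 guards are needed.
Chen, Larsen, and Cruz alone can cover everything: Mon afternoon→Chen, Mon evening→Cruz, Tue morning→Cruz, Tue afternoon→Larsen, Tue evening→Cruz, Wed morning→Larsen, Wed afternoon→Chen, Wed evening→Cruz, Thu morning→Cruz, Thu afternoon→Larsen, Thu evening→Larsen, Fri morning→Larsen.

3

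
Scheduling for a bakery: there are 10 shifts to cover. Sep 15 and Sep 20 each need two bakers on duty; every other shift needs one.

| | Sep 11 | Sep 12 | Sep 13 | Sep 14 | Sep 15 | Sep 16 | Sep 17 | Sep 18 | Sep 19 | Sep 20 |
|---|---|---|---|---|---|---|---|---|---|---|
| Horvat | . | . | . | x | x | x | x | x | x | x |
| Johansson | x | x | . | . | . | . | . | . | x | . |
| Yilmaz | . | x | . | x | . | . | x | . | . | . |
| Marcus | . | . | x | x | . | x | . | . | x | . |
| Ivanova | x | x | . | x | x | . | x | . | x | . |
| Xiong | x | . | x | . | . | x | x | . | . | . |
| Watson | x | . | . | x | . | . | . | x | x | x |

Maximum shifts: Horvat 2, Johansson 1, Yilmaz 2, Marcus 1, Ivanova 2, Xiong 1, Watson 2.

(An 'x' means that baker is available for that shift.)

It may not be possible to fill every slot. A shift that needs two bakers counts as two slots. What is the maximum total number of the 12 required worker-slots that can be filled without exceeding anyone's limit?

11

Total capacity across all bakers is 2+1+2+1+2+1+2 = 11, and 12 slots are needed, so at most 11 can be filled.
An assignment achieving 11: Sep 11→Ivanova, Sep 12→Johansson, Sep 13→Marcus, Sep 14→Yilmaz, Sep 15→Horvat+Ivanova, Sep 16→Xiong, Sep 17→Yilmaz, Sep 18→Horvat, Sep 19→Watson, Sep 20→Watson.
Loads: Horvat 2/2, Johansson 1/1, Yilmaz 2/2, Marcus 1/1, Ivanova 2/2, Xiong 1/1, Watson 2/2.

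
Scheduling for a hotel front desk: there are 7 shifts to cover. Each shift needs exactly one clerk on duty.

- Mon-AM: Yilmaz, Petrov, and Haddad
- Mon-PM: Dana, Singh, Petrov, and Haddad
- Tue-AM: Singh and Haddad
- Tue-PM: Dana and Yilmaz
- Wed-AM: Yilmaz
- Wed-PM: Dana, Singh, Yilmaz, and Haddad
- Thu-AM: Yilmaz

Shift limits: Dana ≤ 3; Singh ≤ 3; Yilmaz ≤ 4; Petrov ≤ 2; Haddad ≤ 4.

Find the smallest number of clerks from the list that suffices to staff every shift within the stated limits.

2

7 slots to fill and no one can take more than 4, so at least ⌈7/4⌉ = 2 clerks are needed.
Singh and Yilmaz alone can cover everything: Mon-AM→Yilmaz, Mon-PM→Singh, Tue-AM→Singh, Tue-PM→Yilmaz, Wed-AM→Yilmaz, Wed-PM→Singh, Thu-AM→Yilmaz.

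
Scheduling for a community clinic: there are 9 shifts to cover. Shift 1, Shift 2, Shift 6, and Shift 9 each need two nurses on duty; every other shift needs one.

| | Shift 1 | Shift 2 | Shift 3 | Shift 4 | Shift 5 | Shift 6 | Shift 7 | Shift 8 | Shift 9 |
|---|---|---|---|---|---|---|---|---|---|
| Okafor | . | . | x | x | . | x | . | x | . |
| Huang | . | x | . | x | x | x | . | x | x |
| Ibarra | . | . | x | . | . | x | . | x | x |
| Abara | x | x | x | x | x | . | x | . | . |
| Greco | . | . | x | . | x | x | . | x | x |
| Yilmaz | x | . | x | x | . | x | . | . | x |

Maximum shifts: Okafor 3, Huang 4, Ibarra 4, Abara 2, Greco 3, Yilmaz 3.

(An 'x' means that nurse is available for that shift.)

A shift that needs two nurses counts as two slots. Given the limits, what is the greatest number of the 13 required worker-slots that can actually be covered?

12

Total capacity across all nurses is 3+4+4+2+3+3 = 19, and 13 slots are needed, so at most 13 can be filled.
Shifts {Shift 1, Shift 2, Shift 7} need 5 slots but only Huang, Abara, and Yilmaz are available for them, supplying at most 4 — so at least 1 slot must go unfilled.
An assignment achieving 12: Shift 1→Abara+Yilmaz, Shift 2→Huang, Shift 3→Okafor, Shift 4→Okafor, Shift 5→Huang, Shift 6→Huang+Ibarra, Shift 7→Abara, Shift 8→Okafor, Shift 9→Huang+Ibarra.
Loads: Okafor 3/3, Huang 4/4, Ibarra 2/4, Abara 2/2, Greco 0/3, Yilmaz 1/3.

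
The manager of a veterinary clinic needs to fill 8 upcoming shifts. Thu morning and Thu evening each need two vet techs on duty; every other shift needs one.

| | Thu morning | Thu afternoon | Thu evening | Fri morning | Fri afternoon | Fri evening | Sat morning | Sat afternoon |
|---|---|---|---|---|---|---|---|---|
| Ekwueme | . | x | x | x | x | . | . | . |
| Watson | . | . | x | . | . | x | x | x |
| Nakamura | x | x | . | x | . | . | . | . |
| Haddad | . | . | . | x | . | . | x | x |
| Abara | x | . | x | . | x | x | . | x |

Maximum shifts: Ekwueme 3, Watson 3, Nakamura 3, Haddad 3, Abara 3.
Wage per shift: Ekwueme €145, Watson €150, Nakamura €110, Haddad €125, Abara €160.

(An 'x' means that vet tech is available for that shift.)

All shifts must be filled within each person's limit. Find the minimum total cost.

€1330

Thu morning can only be covered by Nakamura and Abara, so that assignment is forced.
Picking the cheapest available vet tech for each shift independently would cost €1330, and that bound is achievable.
An optimal schedule: Thu morning→Nakamura+Abara, Thu afternoon→Nakamura, Thu evening→Ekwueme+Watson, Fri morning→Nakamura, Fri afternoon→Ekwueme, Fri evening→Watson, Sat morning→Haddad, Sat afternoon→Haddad.
Total: 110 + 160 + 110 + 145 + 150 + 110 + 145 + 150 + 125 + 125 = €1330.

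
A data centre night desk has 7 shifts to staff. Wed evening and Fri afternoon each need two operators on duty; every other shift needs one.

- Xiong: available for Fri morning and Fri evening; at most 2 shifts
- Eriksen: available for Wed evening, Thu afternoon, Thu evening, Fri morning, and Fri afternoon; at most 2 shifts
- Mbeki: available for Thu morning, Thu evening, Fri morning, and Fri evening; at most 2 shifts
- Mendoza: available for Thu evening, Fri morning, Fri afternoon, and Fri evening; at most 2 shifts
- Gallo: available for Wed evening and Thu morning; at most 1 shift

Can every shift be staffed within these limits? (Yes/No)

No

Total capacity is 9 and 9 slots are needed, so capacity alone doesn't rule it out.
Shifts {Wed evening, Thu afternoon, Fri afternoon} need 5 worker-slots in total, but the operators available for any of those shifts (Eriksen, Mendoza, and Gallo) can supply at most 4 among them. So no valid schedule exists.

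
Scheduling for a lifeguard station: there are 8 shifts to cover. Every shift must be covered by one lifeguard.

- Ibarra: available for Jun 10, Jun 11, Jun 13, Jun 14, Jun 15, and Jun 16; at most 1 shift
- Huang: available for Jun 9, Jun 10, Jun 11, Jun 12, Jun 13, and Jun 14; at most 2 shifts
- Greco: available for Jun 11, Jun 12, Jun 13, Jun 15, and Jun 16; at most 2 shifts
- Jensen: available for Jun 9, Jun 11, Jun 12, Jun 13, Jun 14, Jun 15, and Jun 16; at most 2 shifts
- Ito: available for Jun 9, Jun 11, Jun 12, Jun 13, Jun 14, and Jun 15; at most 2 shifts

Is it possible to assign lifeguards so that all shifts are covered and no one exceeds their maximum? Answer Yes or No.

Yes

One valid schedule: Jun 9→Huang, Jun 10→Ibarra, Jun 11→Jensen, Jun 12→Huang, Jun 13→Ito, Jun 14→Jensen, Jun 15→Greco, Jun 16→Greco.
Loads: Ibarra 1/1, Huang 2/2, Greco 2/2, Jensen 2/2, Ito 1/2 — all within limits.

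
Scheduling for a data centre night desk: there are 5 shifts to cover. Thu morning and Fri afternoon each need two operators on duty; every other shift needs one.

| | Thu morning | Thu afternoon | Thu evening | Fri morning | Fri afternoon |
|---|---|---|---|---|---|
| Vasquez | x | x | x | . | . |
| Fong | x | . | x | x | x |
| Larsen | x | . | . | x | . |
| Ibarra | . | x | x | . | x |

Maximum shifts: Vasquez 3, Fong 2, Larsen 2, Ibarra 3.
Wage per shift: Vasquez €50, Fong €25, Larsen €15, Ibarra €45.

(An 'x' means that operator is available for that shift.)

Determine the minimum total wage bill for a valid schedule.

€215

Fri afternoon can only be covered by Fong and Ibarra, so that assignment is forced.
Picking the cheapest available operator for each shift independently would cost €195, but that ignores the shift limits.
An optimal schedule: Thu morning→Larsen+Fong, Thu afternoon→Ibarra, Thu evening→Ibarra, Fri morning→Larsen, Fri afternoon→Fong+Ibarra.
Total: 15 + 25 + 45 + 45 + 15 + 25 + 45 = €215.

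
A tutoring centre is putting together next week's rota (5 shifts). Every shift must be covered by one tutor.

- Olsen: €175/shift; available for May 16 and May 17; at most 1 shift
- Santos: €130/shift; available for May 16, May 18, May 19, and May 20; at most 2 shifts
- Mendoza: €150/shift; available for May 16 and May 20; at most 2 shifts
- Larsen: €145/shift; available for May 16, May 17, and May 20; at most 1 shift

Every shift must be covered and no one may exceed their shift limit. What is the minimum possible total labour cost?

€705

May 18 can only be covered by Santos, so that assignment is forced.
May 19 can only be covered by Santos, so that assignment is forced.
Picking the cheapest available tutor for each shift independently would cost €665, but that ignores the shift limits.
An optimal schedule: May 16→Mendoza, May 17→Larsen, May 18→Santos, May 19→Santos, May 20→Mendoza.
Total: 150 + 145 + 130 + 130 + 150 = €705.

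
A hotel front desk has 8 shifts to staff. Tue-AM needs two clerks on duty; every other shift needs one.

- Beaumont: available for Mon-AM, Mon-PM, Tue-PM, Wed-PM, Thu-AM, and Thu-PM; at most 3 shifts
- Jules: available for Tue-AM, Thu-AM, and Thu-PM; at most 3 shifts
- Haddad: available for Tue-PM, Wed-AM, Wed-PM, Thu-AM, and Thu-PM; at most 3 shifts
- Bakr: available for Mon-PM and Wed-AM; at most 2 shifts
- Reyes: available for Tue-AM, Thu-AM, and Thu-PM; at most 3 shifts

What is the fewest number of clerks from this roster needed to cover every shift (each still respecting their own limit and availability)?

4

9 slots to fill and no one can take more than 3, so at least ⌈9/3⌉ = 3 clerks are needed.
Shifts {Mon-AM, Tue-AM, Wed-AM} need 4 slots, but among the clerks available for them (Beaumont, Jules, Haddad, Bakr, and Reyes) any 3 together supply at most 3. So 3 clerks are not enough.
Beaumont, Jules, Haddad, and Reyes alone can cover everything: Mon-AM→Beaumont, Mon-PM→Beaumont, Tue-AM→Jules+Reyes, Tue-PM→Beaumont, Wed-AM→Haddad, Wed-PM→Haddad, Thu-AM→Jules, Thu-PM→Jules.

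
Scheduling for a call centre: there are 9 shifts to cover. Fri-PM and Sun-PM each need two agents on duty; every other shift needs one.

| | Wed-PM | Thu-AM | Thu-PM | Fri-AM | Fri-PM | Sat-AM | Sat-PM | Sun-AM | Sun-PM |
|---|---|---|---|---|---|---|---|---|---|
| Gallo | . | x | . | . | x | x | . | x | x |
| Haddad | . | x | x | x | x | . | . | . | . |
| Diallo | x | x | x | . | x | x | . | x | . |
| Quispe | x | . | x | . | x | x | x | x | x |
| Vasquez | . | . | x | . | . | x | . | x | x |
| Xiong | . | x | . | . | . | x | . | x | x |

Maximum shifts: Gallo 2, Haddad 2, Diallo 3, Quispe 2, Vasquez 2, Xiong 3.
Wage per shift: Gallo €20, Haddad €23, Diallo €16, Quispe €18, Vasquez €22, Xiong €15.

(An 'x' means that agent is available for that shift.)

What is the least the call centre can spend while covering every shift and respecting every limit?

Fri-AM can only be covered by Haddad, so that assignment is forced.
Sat-PM can only be covered by Quispe, so that assignment is forced.
Picking the cheapest available agent for each shift independently would cost €185, but that ignores the shift limits.
An optimal schedule: Wed-PM→Diallo, Thu-AM→Xiong, Thu-PM→Diallo, Fri-AM→Haddad, Fri-PM→Diallo+Gallo, Sat-AM→Xiong, Sat-PM→Quispe, Sun-AM→Xiong, Sun-PM→Quispe+Gallo.
Total: 16 + 15 + 16 + 23 + 16 + 20 + 15 + 18 + 15 + 18 + 20 = €192.

€192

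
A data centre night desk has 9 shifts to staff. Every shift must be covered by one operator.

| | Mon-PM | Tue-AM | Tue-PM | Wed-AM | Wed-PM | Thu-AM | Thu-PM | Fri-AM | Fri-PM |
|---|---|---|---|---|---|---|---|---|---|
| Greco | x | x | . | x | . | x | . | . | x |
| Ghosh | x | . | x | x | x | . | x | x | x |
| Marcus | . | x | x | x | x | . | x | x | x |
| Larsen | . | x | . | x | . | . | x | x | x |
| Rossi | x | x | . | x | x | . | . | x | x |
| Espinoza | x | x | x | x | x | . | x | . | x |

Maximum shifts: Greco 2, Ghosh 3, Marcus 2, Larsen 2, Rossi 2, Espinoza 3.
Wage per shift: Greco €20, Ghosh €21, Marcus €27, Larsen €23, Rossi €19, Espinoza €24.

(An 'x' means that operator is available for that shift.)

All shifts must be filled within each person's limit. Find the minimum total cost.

Thu-AM can only be covered by Greco, so that assignment is forced.
Picking the cheapest available operator for each shift independently would cost €176, but that ignores the shift limits.
An optimal schedule: Mon-PM→Rossi, Tue-AM→Greco, Tue-PM→Ghosh, Wed-AM→Larsen, Wed-PM→Rossi, Thu-AM→Greco, Thu-PM→Ghosh, Fri-AM→Ghosh, Fri-PM→Larsen.
Total: 19 + 20 + 21 + 23 + 19 + 20 + 21 + 21 + 23 = €187.

€187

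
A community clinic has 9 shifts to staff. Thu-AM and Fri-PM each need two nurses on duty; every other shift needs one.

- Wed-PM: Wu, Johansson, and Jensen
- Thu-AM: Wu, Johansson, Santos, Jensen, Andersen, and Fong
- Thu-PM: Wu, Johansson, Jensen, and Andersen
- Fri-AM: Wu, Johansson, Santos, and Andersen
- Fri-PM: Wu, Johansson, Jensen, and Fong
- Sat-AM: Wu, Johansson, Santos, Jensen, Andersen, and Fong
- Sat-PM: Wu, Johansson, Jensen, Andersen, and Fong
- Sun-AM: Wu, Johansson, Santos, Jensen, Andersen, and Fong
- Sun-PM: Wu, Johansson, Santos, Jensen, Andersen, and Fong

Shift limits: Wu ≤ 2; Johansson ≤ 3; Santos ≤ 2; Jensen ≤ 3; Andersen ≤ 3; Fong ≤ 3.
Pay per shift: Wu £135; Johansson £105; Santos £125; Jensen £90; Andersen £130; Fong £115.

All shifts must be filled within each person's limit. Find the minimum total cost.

£1180

Picking the cheapest available nurse for each shift independently would cost £1035, but that ignores the shift limits.
An optimal schedule: Wed-PM→Jensen, Thu-AM→Fong+Santos, Thu-PM→Jensen, Fri-AM→Johansson, Fri-PM→Johansson+Fong, Sat-AM→Johansson, Sat-PM→Jensen, Sun-AM→Fong, Sun-PM→Santos.
Total: 90 + 115 + 125 + 90 + 105 + 105 + 115 + 105 + 90 + 115 + 125 = £1180.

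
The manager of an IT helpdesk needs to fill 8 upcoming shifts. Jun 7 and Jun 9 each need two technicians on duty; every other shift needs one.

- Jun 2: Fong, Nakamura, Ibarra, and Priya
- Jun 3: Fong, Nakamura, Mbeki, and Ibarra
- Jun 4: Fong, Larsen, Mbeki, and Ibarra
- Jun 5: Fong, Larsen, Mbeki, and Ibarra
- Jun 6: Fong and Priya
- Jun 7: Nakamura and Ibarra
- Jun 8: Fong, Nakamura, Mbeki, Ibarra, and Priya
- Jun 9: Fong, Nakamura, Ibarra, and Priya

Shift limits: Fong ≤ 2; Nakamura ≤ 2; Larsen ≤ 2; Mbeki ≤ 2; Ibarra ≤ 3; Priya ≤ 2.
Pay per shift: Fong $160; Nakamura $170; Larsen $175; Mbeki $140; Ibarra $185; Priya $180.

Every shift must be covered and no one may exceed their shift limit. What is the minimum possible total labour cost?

Jun 7 can only be covered by Nakamura and Ibarra, so that assignment is forced.
Picking the cheapest available technician for each shift independently would cost $1565, but that ignores the shift limits.
An optimal schedule: Jun 2→Fong, Jun 3→Mbeki, Jun 4→Larsen, Jun 5→Larsen, Jun 6→Fong, Jun 7→Nakamura+Ibarra, Jun 8→Mbeki, Jun 9→Nakamura+Priya.
Total: 160 + 140 + 175 + 175 + 160 + 170 + 185 + 140 + 170 + 180 = $1655.

$1655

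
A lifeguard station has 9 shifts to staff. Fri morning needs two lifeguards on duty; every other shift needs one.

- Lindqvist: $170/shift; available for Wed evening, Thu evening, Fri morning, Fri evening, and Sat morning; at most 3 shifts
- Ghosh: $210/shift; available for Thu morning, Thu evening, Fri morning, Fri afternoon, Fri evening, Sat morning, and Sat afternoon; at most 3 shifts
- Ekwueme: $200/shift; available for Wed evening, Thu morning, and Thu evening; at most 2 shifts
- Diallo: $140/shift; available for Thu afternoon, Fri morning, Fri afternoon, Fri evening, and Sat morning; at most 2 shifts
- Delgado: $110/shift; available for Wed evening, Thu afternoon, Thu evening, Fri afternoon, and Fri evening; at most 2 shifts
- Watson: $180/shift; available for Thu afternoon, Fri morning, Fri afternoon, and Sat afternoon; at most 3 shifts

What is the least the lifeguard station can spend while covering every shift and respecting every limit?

$1570

Picking the cheapest available lifeguard for each shift independently would cost $1380, but that ignores the shift limits.
An optimal schedule: Wed evening→Delgado, Thu morning→Ekwueme, Thu afternoon→Delgado, Thu evening→Lindqvist, Fri morning→Lindqvist+Watson, Fri afternoon→Diallo, Fri evening→Lindqvist, Sat morning→Diallo, Sat afternoon→Watson.
Total: 110 + 200 + 110 + 170 + 170 + 180 + 140 + 170 + 140 + 180 = $1570.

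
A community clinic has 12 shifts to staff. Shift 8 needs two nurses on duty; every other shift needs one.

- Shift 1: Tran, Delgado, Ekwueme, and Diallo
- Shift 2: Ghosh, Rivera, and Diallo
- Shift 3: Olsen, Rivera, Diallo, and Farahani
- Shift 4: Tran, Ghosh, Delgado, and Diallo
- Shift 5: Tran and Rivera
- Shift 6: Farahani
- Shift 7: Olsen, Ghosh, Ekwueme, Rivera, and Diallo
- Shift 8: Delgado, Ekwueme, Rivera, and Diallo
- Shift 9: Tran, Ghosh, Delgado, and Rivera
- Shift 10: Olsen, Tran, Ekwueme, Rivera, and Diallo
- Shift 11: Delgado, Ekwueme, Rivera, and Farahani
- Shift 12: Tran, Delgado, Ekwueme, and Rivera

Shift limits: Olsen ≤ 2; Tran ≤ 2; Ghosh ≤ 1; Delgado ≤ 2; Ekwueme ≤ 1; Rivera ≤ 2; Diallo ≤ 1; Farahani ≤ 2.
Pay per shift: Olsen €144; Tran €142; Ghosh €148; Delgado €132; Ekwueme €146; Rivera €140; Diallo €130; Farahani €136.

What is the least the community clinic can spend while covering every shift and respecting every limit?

€1812

Shift 6 can only be covered by Farahani, so that assignment is forced.
Picking the cheapest available nurse for each shift independently would cost €1714, but that ignores the shift limits.
An optimal schedule: Shift 1→Tran, Shift 2→Ghosh, Shift 3→Olsen, Shift 4→Delgado, Shift 5→Tran, Shift 6→Farahani, Shift 7→Olsen, Shift 8→Rivera+Diallo, Shift 9→Delgado, Shift 10→Rivera, Shift 11→Farahani, Shift 12→Ekwueme.
Total: 142 + 148 + 144 + 132 + 142 + 136 + 144 + 140 + 130 + 132 + 140 + 136 + 146 = €1812.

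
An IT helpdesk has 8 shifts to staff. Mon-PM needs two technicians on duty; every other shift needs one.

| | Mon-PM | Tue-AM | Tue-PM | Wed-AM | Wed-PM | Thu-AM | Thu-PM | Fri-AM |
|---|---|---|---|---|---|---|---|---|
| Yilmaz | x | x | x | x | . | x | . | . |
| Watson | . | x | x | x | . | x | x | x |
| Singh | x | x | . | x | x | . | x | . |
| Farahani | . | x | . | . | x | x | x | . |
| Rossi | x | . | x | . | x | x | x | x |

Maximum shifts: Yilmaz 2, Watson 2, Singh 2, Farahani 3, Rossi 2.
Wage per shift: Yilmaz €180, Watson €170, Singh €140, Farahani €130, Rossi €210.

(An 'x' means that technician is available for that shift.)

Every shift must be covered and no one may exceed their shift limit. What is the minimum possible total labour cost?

Picking the cheapest available technician for each shift independently would cost €1320, but that ignores the shift limits.
An optimal schedule: Mon-PM→Yilmaz+Singh, Tue-AM→Farahani, Tue-PM→Yilmaz, Wed-AM→Watson, Wed-PM→Singh, Thu-AM→Farahani, Thu-PM→Farahani, Fri-AM→Watson.
Total: 180 + 140 + 130 + 180 + 170 + 140 + 130 + 130 + 170 = €1370.

€1370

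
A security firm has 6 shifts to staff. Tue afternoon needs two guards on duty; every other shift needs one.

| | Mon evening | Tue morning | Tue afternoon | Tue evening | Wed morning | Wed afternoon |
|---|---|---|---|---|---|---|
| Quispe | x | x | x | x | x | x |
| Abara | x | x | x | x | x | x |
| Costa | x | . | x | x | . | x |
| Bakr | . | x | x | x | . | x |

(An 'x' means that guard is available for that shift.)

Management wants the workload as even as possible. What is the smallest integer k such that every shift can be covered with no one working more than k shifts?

With 4 guards and 7 worker-slots to fill, someone must work at least ⌈7/4⌉ = 2 shifts, so k ≥ 2.
k = 2 works: Mon evening→Quispe, Tue morning→Abara, Tue afternoon→Costa+Bakr, Tue evening→Abara, Wed morning→Quispe, Wed afternoon→Costa.
Loads: Quispe 2, Abara 2, Costa 2, Bakr 1 — all ≤ 2.

2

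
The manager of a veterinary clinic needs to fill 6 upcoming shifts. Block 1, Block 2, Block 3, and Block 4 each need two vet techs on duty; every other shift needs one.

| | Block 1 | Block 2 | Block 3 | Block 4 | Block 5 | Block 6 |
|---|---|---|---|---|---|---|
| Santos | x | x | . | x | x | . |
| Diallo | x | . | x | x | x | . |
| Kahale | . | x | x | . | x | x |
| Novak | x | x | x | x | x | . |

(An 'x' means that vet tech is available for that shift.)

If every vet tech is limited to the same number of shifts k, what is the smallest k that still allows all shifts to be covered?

With 4 vet techs and 10 worker-slots to fill, someone must work at least ⌈10/4⌉ = 3 shifts, so k ≥ 3.
k = 3 works: Block 1→Santos+Diallo, Block 2→Santos+Kahale, Block 3→Diallo+Kahale, Block 4→Santos+Diallo, Block 5→Novak, Block 6→Kahale.
Loads: Santos 3, Diallo 3, Kahale 3, Novak 1 — all ≤ 3.

3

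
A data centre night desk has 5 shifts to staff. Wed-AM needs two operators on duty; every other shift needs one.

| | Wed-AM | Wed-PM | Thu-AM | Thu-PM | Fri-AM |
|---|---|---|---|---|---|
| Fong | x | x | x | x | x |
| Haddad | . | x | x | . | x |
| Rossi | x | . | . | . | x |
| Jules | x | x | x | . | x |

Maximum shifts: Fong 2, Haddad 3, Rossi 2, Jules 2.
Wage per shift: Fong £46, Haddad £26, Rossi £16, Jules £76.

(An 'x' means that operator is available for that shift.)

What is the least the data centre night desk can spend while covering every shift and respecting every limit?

£176

Thu-PM can only be covered by Fong, so that assignment is forced.
Picking the cheapest available operator for each shift independently would cost £176, and that bound is achievable.
An optimal schedule: Wed-AM→Rossi+Fong, Wed-PM→Haddad, Thu-AM→Haddad, Thu-PM→Fong, Fri-AM→Rossi.
Total: 16 + 46 + 26 + 26 + 46 + 16 = £176.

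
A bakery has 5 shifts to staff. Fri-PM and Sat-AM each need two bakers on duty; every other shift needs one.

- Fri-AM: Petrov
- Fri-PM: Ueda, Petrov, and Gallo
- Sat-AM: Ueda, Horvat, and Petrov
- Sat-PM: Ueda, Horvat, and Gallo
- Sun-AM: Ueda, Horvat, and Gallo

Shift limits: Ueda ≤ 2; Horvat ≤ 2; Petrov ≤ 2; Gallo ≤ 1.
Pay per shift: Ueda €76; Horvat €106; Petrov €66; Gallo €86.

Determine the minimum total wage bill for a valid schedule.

€582

Fri-AM can only be covered by Petrov, so that assignment is forced.
Picking the cheapest available baker for each shift independently would cost €502, but that ignores the shift limits.
An optimal schedule: Fri-AM→Petrov, Fri-PM→Ueda+Petrov, Sat-AM→Ueda+Horvat, Sat-PM→Horvat, Sun-AM→Gallo.
Total: 66 + 76 + 66 + 76 + 106 + 106 + 86 = €582.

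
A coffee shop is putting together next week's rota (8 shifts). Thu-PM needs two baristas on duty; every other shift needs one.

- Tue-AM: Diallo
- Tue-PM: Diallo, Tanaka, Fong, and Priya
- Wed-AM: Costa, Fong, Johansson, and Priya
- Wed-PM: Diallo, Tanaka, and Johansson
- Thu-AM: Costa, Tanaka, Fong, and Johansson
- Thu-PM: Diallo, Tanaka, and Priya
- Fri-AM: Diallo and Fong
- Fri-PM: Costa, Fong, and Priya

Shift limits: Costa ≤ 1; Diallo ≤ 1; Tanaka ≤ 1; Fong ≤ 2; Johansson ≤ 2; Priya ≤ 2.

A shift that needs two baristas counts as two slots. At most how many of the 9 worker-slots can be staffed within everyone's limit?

9

Total capacity across all baristas is 1+1+1+2+2+2 = 9, and 9 slots are needed, so at most 9 can be filled.
An assignment achieving 9: Tue-AM→Diallo, Tue-PM→Fong, Wed-AM→Priya, Wed-PM→Johansson, Thu-AM→Johansson, Thu-PM→Tanaka+Priya, Fri-AM→Fong, Fri-PM→Costa.
Loads: Costa 1/1, Diallo 1/1, Tanaka 1/1, Fong 2/2, Johansson 2/2, Priya 2/2.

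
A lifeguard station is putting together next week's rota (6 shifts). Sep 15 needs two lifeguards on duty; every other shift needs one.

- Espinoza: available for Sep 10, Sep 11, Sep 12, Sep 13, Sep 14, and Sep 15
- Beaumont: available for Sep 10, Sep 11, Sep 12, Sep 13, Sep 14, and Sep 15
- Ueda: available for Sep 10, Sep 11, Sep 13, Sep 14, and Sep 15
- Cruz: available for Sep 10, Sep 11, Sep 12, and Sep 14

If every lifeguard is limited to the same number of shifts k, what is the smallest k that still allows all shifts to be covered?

With 4 lifeguards and 7 worker-slots to fill, someone must work at least ⌈7/4⌉ = 2 shifts, so k ≥ 2.
k = 2 works: Sep 10→Beaumont, Sep 11→Ueda, Sep 12→Espinoza, Sep 13→Espinoza, Sep 14→Cruz, Sep 15→Beaumont+Ueda.
Loads: Espinoza 2, Beaumont 2, Ueda 2, Cruz 1 — all ≤ 2.

2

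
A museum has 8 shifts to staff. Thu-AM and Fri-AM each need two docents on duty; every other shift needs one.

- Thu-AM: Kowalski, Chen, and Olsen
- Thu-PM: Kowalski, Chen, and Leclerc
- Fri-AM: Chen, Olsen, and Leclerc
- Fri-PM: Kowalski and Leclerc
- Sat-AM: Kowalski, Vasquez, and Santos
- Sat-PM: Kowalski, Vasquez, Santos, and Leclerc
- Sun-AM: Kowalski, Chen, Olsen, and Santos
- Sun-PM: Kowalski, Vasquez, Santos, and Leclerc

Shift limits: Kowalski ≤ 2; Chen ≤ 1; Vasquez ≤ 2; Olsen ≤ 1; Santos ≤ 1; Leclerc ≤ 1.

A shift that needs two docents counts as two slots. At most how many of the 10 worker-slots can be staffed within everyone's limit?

Total capacity across all docents is 2+1+2+1+1+1 = 8, and 10 slots are needed, so at most 8 can be filled.
An assignment achieving 8: Thu-AM→Kowalski+Chen, Thu-PM→Leclerc, Fri-AM→Olsen, Fri-PM→Kowalski, Sat-AM→Vasquez, Sat-PM→Vasquez, Sun-AM→Santos.
Loads: Kowalski 2/2, Chen 1/1, Vasquez 2/2, Olsen 1/1, Santos 1/1, Leclerc 1/1.

8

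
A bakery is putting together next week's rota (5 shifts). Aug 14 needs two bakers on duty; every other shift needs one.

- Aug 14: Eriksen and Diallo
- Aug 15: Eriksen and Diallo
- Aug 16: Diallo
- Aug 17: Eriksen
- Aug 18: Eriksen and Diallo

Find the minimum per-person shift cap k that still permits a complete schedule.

With 2 bakers and 6 worker-slots to fill, someone must work at least ⌈6/2⌉ = 3 shifts, so k ≥ 3.
k = 3 works: Aug 14→Eriksen+Diallo, Aug 15→Eriksen, Aug 16→Diallo, Aug 17→Eriksen, Aug 18→Diallo.
Loads: Eriksen 3, Diallo 3 — all ≤ 3.

3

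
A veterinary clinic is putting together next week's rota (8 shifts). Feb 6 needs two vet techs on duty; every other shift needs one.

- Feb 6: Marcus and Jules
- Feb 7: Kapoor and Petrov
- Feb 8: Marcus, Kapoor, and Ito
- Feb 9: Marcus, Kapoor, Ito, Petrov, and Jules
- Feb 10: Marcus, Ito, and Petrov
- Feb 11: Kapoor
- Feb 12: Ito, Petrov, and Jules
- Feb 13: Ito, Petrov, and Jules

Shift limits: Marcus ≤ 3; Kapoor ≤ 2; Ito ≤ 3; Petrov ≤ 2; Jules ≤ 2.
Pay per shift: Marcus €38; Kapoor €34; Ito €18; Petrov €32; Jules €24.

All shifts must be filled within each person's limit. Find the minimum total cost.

€238

Feb 6 can only be covered by Marcus and Jules, so that assignment is forced.
Feb 11 can only be covered by Kapoor, so that assignment is forced.
Picking the cheapest available vet tech for each shift independently would cost €218, but that ignores the shift limits.
An optimal schedule: Feb 6→Jules+Marcus, Feb 7→Petrov, Feb 8→Ito, Feb 9→Petrov, Feb 10→Ito, Feb 11→Kapoor, Feb 12→Ito, Feb 13→Jules.
Total: 24 + 38 + 32 + 18 + 32 + 18 + 34 + 18 + 24 = €238.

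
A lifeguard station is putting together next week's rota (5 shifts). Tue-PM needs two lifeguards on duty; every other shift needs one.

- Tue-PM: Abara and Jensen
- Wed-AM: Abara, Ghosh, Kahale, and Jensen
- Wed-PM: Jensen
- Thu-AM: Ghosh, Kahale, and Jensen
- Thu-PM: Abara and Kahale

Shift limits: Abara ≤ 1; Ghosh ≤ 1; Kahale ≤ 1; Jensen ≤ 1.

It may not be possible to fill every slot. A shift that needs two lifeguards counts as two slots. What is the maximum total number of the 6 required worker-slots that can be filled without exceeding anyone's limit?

Total capacity across all lifeguards is 1+1+1+1 = 4, and 6 slots are needed, so at most 4 can be filled.
An assignment achieving 4: Tue-PM→Abara, Wed-PM→Jensen, Thu-AM→Ghosh, Thu-PM→Kahale.
Loads: Abara 1/1, Ghosh 1/1, Kahale 1/1, Jensen 1/1.

4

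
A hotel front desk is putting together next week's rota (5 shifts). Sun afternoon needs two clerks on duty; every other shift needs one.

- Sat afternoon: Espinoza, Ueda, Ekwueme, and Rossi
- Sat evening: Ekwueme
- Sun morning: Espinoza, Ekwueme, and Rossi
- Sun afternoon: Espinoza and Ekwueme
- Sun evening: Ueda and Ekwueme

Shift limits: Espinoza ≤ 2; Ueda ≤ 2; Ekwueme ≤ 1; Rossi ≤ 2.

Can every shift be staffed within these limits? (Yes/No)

No

Total capacity is 7 and 6 slots are needed, so capacity alone doesn't rule it out.
Shifts {Sat evening, Sun afternoon} need 3 worker-slots in total, but the clerks available for any of those shifts (Espinoza and Ekwueme) can supply at most 2 among them. So no valid schedule exists.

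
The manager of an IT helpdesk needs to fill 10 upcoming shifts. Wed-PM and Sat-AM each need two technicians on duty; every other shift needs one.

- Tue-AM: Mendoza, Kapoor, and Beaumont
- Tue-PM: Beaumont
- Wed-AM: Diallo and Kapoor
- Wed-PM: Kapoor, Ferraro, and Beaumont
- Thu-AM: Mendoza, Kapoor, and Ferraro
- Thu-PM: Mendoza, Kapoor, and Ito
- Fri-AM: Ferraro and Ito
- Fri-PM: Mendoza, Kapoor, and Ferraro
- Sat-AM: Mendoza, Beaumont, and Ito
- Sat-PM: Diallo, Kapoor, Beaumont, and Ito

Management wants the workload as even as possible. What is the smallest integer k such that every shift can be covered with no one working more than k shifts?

2

With 6 technicians and 12 worker-slots to fill, someone must work at least ⌈12/6⌉ = 2 shifts, so k ≥ 2.
k = 2 works: Tue-AM→Mendoza, Tue-PM→Beaumont, Wed-AM→Diallo, Wed-PM→Kapoor+Ferraro, Thu-AM→Mendoza, Thu-PM→Ito, Fri-AM→Ferraro, Fri-PM→Kapoor, Sat-AM→Beaumont+Ito, Sat-PM→Diallo.
Loads: Mendoza 2, Diallo 2, Kapoor 2, Ferraro 2, Beaumont 2, Ito 2 — all ≤ 2.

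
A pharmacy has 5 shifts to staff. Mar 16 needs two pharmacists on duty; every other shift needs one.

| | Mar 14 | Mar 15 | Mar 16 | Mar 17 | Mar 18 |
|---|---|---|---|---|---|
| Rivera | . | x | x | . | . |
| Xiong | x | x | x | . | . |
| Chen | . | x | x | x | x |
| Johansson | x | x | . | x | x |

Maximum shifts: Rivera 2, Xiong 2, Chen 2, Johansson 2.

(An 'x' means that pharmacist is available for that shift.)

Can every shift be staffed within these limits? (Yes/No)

Yes

One valid schedule: Mar 14→Xiong, Mar 15→Rivera, Mar 16→Rivera+Xiong, Mar 17→Chen, Mar 18→Chen.
Loads: Rivera 2/2, Xiong 2/2, Chen 2/2, Johansson 0/2 — all within limits.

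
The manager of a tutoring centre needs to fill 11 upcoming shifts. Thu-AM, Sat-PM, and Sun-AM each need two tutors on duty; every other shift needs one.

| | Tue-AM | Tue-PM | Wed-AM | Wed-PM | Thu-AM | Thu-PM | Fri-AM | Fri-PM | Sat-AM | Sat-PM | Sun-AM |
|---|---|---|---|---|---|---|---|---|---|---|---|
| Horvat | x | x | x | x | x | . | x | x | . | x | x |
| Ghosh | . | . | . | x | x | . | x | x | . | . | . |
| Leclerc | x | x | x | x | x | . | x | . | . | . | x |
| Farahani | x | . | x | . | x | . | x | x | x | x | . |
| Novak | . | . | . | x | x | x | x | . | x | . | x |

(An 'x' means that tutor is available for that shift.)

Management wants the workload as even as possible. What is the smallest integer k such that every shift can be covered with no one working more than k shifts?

3

With 5 tutors and 14 worker-slots to fill, someone must work at least ⌈14/5⌉ = 3 shifts, so k ≥ 3.
k = 3 works: Tue-AM→Horvat, Tue-PM→Horvat, Wed-AM→Leclerc, Wed-PM→Ghosh, Thu-AM→Leclerc+Farahani, Thu-PM→Novak, Fri-AM→Ghosh, Fri-PM→Ghosh, Sat-AM→Farahani, Sat-PM→Horvat+Farahani, Sun-AM→Leclerc+Novak.
Loads: Horvat 3, Ghosh 3, Leclerc 3, Farahani 3, Novak 2 — all ≤ 3.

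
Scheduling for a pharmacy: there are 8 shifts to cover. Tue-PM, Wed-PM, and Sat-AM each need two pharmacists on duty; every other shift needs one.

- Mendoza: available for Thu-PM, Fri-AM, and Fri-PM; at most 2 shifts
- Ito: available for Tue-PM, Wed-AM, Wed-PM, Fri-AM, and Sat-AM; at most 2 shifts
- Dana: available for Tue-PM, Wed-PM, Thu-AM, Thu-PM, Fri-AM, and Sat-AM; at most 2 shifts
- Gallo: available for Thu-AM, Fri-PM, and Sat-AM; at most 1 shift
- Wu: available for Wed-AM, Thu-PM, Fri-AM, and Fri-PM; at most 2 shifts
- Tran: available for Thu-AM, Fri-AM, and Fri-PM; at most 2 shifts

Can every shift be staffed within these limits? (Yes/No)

No

Total capacity is 11 and 11 slots are needed, so capacity alone doesn't rule it out.
Shifts {Tue-PM, Wed-PM, Sat-AM} need 6 worker-slots in total, but the pharmacists available for any of those shifts (Ito, Dana, and Gallo) can supply at most 5 among them. So no valid schedule exists.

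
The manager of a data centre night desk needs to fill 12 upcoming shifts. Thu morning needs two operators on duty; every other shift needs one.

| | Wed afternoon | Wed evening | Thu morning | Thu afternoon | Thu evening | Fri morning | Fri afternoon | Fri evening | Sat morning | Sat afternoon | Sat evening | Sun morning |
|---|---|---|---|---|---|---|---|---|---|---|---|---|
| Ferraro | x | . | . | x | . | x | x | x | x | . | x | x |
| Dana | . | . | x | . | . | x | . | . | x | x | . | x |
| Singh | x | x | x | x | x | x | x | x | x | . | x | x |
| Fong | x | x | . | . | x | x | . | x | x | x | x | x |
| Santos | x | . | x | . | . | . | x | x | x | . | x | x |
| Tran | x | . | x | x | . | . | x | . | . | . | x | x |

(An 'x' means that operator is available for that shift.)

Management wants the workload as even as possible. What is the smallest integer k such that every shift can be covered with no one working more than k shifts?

With 6 operators and 13 worker-slots to fill, someone must work at least ⌈13/6⌉ = 3 shifts, so k ≥ 3.
k = 3 works: Wed afternoon→Fong, Wed evening→Singh, Thu morning→Dana+Santos, Thu afternoon→Ferraro, Thu evening→Singh, Fri morning→Ferraro, Fri afternoon→Ferraro, Fri evening→Singh, Sat morning→Dana, Sat afternoon→Dana, Sat evening→Fong, Sun morning→Fong.
Loads: Ferraro 3, Dana 3, Singh 3, Fong 3, Santos 1, Tran 0 — all ≤ 3.

3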